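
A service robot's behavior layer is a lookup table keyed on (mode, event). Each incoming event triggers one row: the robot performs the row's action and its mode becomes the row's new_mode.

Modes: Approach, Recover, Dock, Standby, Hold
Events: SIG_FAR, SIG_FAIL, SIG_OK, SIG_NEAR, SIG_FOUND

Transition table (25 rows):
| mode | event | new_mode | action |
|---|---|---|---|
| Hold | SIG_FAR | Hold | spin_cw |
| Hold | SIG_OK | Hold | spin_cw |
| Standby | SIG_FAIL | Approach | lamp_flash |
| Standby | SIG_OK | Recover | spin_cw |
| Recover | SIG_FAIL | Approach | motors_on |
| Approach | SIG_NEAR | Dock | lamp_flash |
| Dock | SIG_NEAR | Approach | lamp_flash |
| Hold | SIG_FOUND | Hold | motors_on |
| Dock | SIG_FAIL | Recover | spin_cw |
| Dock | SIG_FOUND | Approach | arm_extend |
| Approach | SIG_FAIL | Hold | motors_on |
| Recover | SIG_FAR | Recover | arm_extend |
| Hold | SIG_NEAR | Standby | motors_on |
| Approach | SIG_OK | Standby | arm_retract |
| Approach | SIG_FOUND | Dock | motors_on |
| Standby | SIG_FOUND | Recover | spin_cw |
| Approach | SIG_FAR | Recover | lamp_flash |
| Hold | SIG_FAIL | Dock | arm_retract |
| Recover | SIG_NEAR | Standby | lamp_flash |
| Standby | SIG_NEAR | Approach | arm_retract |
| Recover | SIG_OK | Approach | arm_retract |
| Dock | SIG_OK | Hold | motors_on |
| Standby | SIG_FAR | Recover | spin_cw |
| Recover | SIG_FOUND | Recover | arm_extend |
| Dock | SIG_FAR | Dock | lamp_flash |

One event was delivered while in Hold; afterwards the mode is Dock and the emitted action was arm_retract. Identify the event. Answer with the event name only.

SIG_FAIL

try SIG_FAR: (Hold, SIG_FAR) → (Hold, spin_cw)
try SIG_FAIL: (Hold, SIG_FAIL) → (Dock, arm_retract)  ← matches
try SIG_OK: (Hold, SIG_OK) → (Hold, spin_cw)
try SIG_NEAR: (Hold, SIG_NEAR) → (Standby, motors_on)
try SIG_FOUND: (Hold, SIG_FOUND) → (Hold, motors_on)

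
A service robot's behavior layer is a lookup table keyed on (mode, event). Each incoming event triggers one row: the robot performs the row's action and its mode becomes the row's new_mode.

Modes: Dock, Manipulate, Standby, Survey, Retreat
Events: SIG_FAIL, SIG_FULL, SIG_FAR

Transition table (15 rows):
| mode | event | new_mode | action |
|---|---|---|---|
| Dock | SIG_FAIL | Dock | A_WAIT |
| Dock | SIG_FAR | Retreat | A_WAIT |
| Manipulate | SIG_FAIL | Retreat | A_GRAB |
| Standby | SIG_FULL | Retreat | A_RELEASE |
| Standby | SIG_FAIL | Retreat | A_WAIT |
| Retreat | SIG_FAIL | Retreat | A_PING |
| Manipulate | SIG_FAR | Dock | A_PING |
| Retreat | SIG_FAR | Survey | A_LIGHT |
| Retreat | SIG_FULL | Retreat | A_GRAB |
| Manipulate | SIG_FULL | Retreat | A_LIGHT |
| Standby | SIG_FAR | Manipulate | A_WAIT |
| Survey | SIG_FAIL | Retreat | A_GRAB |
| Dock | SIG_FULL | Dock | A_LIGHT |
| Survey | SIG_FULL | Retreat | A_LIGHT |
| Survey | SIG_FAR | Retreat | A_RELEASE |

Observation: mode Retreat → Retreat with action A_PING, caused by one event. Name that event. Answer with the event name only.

SIG_FAIL

try SIG_FAIL: (Retreat, SIG_FAIL) → (Retreat, A_PING)  ← matches
try SIG_FULL: (Retreat, SIG_FULL) → (Retreat, A_GRAB)
try SIG_FAR: (Retreat, SIG_FAR) → (Survey, A_LIGHT)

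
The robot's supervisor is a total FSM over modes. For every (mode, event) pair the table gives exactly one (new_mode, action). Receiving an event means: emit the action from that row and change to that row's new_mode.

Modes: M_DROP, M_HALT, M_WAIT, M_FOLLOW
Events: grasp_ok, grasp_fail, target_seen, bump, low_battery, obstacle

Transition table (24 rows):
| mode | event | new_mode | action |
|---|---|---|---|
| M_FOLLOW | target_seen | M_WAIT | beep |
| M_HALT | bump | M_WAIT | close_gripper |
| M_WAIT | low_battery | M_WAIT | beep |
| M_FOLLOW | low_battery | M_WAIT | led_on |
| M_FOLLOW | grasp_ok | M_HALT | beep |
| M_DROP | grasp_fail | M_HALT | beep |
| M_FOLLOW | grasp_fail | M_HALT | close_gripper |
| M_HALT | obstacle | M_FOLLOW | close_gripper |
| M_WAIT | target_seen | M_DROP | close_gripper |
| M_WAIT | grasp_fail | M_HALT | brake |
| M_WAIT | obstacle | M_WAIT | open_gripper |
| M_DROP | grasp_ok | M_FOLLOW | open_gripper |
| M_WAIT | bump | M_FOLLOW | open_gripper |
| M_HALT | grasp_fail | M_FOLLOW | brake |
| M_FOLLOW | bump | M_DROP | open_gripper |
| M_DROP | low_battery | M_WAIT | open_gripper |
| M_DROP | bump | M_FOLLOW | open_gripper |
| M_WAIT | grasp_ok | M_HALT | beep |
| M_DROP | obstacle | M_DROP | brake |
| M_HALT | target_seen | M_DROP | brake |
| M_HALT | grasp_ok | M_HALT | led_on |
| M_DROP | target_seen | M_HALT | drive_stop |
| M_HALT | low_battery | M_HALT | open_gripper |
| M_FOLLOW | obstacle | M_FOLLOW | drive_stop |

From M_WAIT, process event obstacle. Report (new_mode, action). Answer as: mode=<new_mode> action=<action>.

mode=M_WAIT action=open_gripper

current mode = M_WAIT; filter table to that mode:
  (M_WAIT, low_battery) → (M_WAIT, beep)
  (M_WAIT, target_seen) → (M_DROP, close_gripper)
  (M_WAIT, grasp_fail) → (M_HALT, brake)
  (M_WAIT, obstacle) → (M_WAIT, open_gripper)  ← event matches
  (M_WAIT, bump) → (M_FOLLOW, open_gripper)
  (M_WAIT, grasp_ok) → (M_HALT, beep)
event = obstacle selects (M_WAIT, open_gripper)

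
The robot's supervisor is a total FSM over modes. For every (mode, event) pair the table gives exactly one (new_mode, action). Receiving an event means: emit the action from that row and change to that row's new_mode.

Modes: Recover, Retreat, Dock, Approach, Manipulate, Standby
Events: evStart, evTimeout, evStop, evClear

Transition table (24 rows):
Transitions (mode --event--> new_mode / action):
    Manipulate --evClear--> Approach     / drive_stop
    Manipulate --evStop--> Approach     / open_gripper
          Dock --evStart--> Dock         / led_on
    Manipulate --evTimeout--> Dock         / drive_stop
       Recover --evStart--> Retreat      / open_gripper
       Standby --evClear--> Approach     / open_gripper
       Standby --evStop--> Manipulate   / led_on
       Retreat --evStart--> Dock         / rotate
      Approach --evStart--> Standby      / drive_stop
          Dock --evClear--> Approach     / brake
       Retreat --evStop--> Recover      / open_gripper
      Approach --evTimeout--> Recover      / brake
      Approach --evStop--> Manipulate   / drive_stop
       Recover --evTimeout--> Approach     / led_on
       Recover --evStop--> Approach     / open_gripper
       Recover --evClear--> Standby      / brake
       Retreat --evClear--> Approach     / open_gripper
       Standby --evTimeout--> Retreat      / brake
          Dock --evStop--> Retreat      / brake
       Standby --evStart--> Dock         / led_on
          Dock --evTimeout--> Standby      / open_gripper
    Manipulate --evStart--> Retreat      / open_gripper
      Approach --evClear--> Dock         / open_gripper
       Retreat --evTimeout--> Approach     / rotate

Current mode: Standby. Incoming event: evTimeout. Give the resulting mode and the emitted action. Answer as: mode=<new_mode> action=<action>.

current mode = Standby; filter table to that mode:
  (Standby, evClear) → (Approach, open_gripper)
  (Standby, evStop) → (Manipulate, led_on)
  (Standby, evTimeout) → (Retreat, brake)  ← event matches
  (Standby, evStart) → (Dock, led_on)
event = evTimeout selects (Retreat, brake)

mode=Retreat action=brake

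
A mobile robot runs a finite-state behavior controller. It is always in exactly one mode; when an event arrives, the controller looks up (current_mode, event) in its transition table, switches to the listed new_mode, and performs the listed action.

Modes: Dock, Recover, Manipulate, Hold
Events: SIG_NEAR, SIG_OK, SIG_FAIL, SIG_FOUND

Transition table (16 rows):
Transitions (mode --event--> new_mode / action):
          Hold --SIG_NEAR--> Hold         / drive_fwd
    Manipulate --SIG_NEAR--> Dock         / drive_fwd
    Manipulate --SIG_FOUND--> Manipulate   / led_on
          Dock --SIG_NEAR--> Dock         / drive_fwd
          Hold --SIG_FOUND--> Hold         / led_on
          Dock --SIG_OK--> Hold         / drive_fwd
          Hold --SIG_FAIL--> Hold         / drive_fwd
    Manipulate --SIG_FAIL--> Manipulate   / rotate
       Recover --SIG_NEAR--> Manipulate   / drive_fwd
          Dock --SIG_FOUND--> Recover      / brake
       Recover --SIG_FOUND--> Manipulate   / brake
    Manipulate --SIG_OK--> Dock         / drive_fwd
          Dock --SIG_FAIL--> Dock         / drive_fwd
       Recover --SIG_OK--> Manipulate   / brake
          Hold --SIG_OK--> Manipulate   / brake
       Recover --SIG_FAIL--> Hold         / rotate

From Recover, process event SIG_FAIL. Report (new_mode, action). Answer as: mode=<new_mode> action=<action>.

current mode = Recover; filter table to that mode:
  (Recover, SIG_NEAR) → (Manipulate, drive_fwd)
  (Recover, SIG_FOUND) → (Manipulate, brake)
  (Recover, SIG_OK) → (Manipulate, brake)
  (Recover, SIG_FAIL) → (Hold, rotate)  ← event matches
event = SIG_FAIL selects (Hold, rotate)

mode=Hold action=rotate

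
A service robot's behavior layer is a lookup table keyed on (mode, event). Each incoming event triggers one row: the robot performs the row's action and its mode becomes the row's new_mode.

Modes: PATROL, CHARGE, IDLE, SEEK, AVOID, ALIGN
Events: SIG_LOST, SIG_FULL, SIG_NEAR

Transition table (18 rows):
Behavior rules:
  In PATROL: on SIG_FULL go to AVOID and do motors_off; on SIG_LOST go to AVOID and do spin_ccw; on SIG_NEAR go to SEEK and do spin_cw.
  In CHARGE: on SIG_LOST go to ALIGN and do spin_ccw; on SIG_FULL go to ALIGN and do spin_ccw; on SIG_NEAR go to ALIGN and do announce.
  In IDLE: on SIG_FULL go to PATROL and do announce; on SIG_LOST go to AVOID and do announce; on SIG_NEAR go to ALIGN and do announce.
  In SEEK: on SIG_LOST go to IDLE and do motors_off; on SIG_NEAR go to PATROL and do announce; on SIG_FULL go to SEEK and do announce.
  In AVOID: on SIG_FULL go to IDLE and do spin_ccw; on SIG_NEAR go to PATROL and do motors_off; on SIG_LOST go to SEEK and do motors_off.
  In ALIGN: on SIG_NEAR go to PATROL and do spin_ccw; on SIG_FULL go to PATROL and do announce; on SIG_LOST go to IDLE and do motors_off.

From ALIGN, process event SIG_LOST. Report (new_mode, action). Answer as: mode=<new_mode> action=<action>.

current mode = ALIGN; filter table to that mode:
  (ALIGN, SIG_NEAR) → (PATROL, spin_ccw)
  (ALIGN, SIG_FULL) → (PATROL, announce)
  (ALIGN, SIG_LOST) → (IDLE, motors_off)  ← event matches
event = SIG_LOST selects (IDLE, motors_off)

mode=IDLE action=motors_off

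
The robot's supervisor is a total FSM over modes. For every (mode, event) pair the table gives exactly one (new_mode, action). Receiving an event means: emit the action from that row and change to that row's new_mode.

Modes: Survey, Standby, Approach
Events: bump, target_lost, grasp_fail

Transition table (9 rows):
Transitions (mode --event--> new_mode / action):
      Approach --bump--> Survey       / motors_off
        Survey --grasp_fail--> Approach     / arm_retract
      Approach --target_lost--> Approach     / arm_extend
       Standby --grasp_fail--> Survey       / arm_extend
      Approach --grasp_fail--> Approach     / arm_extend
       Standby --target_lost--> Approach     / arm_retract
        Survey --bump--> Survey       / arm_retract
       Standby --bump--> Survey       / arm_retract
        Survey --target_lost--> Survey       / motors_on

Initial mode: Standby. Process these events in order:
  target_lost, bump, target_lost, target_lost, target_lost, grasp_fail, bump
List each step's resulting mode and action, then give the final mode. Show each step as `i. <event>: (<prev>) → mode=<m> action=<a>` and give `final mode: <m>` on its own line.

final mode: Survey

1. target_lost: (Standby) → mode=Approach action=arm_retract
2. bump: (Approach) → mode=Survey action=motors_off
3. target_lost: (Survey) → mode=Survey action=motors_on
4. target_lost: (Survey) → mode=Survey action=motors_on
5. target_lost: (Survey) → mode=Survey action=motors_on
6. grasp_fail: (Survey) → mode=Approach action=arm_retract
7. bump: (Approach) → mode=Survey action=motors_off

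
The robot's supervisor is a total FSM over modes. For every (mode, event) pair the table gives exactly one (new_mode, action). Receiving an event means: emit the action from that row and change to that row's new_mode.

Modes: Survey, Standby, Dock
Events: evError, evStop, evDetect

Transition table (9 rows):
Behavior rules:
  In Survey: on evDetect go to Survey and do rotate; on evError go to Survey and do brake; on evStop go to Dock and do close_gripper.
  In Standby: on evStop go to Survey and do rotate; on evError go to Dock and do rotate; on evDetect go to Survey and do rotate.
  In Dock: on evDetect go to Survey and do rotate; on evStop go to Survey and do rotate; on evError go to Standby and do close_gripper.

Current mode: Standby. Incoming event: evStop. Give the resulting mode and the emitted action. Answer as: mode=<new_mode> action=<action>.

current mode = Standby; filter table to that mode:
  (Standby, evStop) → (Survey, rotate)  ← event matches
  (Standby, evError) → (Dock, rotate)
  (Standby, evDetect) → (Survey, rotate)
event = evStop selects (Survey, rotate)

mode=Survey action=rotate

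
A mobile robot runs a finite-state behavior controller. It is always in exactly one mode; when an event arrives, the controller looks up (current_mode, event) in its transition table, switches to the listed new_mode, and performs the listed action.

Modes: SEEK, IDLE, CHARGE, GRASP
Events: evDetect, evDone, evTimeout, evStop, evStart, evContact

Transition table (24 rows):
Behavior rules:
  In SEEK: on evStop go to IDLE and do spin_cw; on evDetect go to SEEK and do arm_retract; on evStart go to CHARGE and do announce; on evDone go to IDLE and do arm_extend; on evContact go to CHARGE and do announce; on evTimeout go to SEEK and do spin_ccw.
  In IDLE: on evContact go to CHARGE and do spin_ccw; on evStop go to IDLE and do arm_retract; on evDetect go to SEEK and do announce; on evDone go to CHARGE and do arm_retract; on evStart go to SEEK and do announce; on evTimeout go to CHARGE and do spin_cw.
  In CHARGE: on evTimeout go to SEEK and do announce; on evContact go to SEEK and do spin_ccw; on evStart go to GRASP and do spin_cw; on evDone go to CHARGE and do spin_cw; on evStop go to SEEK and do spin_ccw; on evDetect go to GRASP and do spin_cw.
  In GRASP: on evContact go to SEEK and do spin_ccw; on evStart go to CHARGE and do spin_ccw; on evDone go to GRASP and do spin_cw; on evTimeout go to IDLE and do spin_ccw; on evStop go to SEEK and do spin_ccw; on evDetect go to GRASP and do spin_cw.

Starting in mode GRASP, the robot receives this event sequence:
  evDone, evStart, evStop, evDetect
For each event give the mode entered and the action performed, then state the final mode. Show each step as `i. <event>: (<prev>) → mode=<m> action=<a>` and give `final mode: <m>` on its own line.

final mode: SEEK

1. evDone: (GRASP) → mode=GRASP action=spin_cw
2. evStart: (GRASP) → mode=CHARGE action=spin_ccw
3. evStop: (CHARGE) → mode=SEEK action=spin_ccw
4. evDetect: (SEEK) → mode=SEEK action=arm_retract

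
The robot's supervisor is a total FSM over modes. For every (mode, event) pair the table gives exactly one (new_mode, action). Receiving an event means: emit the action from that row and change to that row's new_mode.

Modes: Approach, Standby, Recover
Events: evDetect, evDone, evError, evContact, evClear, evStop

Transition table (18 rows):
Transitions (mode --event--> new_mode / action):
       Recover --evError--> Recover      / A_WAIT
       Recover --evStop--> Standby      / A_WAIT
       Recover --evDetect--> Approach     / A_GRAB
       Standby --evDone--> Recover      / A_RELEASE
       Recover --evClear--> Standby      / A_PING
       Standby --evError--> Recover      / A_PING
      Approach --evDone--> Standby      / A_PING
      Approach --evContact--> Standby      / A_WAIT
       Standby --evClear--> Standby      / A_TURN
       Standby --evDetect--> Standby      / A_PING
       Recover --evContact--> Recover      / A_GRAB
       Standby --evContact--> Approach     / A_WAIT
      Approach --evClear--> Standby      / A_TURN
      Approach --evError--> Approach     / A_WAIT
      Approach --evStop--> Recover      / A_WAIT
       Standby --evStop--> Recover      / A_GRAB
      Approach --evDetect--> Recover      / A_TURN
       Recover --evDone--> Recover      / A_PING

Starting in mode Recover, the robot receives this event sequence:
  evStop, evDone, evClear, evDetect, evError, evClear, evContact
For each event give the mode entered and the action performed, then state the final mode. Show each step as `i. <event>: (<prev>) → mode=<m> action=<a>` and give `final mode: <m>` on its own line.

1. evStop: (Recover) → mode=Standby action=A_WAIT
2. evDone: (Standby) → mode=Recover action=A_RELEASE
3. evClear: (Recover) → mode=Standby action=A_PING
4. evDetect: (Standby) → mode=Standby action=A_PING
5. evError: (Standby) → mode=Recover action=A_PING
6. evClear: (Recover) → mode=Standby action=A_PING
7. evContact: (Standby) → mode=Approach action=A_WAIT

final mode: Approach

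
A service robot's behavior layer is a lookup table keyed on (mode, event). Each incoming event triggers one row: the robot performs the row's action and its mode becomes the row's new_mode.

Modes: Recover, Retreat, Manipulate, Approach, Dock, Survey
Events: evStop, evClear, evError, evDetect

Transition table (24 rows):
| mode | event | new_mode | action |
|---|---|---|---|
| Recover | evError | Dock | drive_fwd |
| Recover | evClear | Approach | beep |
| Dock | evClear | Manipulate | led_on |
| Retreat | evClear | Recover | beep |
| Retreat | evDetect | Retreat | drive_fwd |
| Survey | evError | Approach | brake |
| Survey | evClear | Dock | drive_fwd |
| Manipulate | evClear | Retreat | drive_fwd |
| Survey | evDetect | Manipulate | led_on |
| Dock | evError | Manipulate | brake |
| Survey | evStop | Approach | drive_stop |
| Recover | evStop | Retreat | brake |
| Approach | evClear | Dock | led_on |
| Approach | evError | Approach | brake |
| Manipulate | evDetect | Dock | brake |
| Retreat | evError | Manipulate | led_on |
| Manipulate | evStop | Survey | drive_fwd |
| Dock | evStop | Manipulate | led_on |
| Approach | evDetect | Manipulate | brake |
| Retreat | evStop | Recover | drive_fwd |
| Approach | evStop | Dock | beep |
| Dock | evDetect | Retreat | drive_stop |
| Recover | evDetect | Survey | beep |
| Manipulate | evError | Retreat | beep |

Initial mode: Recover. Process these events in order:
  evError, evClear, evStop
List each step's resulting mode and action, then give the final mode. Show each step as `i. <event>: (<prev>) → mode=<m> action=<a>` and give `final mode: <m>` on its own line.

1. evError: (Recover) → mode=Dock action=drive_fwd
2. evClear: (Dock) → mode=Manipulate action=led_on
3. evStop: (Manipulate) → mode=Survey action=drive_fwd

final mode: Survey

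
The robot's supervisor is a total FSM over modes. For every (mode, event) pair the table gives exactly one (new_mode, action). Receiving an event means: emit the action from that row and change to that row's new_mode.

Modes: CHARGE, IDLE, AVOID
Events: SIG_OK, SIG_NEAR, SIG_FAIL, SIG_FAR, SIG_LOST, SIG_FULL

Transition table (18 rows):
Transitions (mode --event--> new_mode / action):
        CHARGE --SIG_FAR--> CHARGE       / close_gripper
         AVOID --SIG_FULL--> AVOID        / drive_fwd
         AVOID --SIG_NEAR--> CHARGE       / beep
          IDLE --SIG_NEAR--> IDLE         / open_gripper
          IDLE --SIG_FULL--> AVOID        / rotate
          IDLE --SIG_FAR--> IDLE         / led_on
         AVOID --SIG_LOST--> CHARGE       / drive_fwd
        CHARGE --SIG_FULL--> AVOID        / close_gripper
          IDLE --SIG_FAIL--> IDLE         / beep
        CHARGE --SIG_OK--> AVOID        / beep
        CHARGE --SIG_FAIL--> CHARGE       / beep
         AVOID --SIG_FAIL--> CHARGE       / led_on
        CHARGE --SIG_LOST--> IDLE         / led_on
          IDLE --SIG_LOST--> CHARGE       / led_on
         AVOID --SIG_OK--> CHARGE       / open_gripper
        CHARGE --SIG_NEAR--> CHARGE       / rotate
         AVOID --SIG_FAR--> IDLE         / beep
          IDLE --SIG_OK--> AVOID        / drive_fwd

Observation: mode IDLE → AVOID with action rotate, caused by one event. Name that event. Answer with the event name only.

SIG_FULL

try SIG_OK: (IDLE, SIG_OK) → (AVOID, drive_fwd)
try SIG_NEAR: (IDLE, SIG_NEAR) → (IDLE, open_gripper)
try SIG_FAIL: (IDLE, SIG_FAIL) → (IDLE, beep)
try SIG_FAR: (IDLE, SIG_FAR) → (IDLE, led_on)
try SIG_LOST: (IDLE, SIG_LOST) → (CHARGE, led_on)
try SIG_FULL: (IDLE, SIG_FULL) → (AVOID, rotate)  ← matches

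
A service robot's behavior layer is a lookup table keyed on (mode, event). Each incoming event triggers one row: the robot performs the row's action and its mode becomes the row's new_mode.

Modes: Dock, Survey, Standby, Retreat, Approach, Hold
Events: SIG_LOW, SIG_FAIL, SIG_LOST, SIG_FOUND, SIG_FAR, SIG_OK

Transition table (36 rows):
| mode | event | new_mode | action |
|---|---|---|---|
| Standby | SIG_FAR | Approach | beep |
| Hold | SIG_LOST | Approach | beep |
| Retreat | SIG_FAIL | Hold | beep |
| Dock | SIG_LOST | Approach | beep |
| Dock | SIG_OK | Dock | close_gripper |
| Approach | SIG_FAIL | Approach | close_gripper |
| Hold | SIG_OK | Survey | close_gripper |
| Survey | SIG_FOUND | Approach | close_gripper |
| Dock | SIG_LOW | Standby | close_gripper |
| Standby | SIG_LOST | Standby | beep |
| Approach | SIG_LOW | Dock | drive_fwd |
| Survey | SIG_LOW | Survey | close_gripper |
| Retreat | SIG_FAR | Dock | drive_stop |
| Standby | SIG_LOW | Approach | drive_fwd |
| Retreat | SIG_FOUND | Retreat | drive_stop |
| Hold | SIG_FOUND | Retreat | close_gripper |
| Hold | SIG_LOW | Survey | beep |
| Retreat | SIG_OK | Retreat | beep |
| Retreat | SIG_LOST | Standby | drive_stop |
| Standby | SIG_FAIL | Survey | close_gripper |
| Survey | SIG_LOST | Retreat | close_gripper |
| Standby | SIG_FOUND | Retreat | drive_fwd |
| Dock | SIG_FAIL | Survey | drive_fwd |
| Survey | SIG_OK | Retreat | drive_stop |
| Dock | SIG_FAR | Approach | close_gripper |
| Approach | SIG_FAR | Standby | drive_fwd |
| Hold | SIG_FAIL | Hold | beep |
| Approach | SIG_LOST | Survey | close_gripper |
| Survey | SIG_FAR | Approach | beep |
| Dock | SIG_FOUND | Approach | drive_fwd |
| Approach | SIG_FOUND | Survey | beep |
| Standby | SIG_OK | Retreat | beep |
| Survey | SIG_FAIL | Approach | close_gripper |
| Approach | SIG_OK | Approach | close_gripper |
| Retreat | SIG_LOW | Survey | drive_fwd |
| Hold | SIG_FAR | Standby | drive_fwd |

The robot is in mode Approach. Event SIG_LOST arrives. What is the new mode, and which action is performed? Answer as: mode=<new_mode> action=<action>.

mode=Survey action=close_gripper

current mode = Approach; filter table to that mode:
  (Approach, SIG_FAIL) → (Approach, close_gripper)
  (Approach, SIG_LOW) → (Dock, drive_fwd)
  (Approach, SIG_FAR) → (Standby, drive_fwd)
  (Approach, SIG_LOST) → (Survey, close_gripper)  ← event matches
  (Approach, SIG_FOUND) → (Survey, beep)
  (Approach, SIG_OK) → (Approach, close_gripper)
event = SIG_LOST selects (Survey, close_gripper)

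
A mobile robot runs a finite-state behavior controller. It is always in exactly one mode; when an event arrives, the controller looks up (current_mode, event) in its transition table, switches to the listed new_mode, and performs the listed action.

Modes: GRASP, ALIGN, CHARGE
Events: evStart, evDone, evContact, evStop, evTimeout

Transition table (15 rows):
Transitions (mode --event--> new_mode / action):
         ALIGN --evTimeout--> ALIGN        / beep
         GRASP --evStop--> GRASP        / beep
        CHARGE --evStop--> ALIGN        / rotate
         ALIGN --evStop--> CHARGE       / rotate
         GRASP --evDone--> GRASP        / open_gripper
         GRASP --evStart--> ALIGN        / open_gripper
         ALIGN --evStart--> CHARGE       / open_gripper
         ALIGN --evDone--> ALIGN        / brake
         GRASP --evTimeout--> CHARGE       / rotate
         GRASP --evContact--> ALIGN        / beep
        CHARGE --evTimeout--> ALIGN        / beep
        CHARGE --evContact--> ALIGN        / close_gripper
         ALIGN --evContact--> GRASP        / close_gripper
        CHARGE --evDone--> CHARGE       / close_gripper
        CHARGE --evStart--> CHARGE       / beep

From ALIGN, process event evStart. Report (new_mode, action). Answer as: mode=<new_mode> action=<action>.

mode=CHARGE action=open_gripper

current mode = ALIGN; filter table to that mode:
  (ALIGN, evTimeout) → (ALIGN, beep)
  (ALIGN, evStop) → (CHARGE, rotate)
  (ALIGN, evStart) → (CHARGE, open_gripper)  ← event matches
  (ALIGN, evDone) → (ALIGN, brake)
  (ALIGN, evContact) → (GRASP, close_gripper)
event = evStart selects (CHARGE, open_gripper)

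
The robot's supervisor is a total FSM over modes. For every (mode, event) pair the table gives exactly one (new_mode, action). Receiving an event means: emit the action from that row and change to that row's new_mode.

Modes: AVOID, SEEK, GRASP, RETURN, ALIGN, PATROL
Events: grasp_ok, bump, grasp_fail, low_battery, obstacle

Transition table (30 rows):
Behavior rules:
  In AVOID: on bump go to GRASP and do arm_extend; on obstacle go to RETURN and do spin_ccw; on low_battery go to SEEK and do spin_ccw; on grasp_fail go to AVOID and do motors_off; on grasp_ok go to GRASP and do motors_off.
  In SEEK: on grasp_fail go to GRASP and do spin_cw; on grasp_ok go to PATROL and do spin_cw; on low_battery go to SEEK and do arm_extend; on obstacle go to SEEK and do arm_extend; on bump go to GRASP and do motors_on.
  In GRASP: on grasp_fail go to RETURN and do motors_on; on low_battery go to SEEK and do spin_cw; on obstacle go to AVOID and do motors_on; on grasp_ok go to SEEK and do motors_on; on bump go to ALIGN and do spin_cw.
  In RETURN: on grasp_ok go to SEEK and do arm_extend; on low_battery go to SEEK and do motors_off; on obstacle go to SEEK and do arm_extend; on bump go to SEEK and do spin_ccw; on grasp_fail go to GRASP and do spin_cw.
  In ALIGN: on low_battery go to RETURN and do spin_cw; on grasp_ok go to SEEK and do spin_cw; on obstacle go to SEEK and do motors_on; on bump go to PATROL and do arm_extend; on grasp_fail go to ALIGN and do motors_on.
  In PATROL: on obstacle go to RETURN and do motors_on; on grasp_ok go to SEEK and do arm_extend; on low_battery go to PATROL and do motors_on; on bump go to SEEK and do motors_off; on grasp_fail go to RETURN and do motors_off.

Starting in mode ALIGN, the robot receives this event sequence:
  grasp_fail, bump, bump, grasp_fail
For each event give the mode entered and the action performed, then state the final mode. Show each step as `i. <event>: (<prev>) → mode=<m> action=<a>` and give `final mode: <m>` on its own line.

final mode: GRASP

1. grasp_fail: (ALIGN) → mode=ALIGN action=motors_on
2. bump: (ALIGN) → mode=PATROL action=arm_extend
3. bump: (PATROL) → mode=SEEK action=motors_off
4. grasp_fail: (SEEK) → mode=GRASP action=spin_cw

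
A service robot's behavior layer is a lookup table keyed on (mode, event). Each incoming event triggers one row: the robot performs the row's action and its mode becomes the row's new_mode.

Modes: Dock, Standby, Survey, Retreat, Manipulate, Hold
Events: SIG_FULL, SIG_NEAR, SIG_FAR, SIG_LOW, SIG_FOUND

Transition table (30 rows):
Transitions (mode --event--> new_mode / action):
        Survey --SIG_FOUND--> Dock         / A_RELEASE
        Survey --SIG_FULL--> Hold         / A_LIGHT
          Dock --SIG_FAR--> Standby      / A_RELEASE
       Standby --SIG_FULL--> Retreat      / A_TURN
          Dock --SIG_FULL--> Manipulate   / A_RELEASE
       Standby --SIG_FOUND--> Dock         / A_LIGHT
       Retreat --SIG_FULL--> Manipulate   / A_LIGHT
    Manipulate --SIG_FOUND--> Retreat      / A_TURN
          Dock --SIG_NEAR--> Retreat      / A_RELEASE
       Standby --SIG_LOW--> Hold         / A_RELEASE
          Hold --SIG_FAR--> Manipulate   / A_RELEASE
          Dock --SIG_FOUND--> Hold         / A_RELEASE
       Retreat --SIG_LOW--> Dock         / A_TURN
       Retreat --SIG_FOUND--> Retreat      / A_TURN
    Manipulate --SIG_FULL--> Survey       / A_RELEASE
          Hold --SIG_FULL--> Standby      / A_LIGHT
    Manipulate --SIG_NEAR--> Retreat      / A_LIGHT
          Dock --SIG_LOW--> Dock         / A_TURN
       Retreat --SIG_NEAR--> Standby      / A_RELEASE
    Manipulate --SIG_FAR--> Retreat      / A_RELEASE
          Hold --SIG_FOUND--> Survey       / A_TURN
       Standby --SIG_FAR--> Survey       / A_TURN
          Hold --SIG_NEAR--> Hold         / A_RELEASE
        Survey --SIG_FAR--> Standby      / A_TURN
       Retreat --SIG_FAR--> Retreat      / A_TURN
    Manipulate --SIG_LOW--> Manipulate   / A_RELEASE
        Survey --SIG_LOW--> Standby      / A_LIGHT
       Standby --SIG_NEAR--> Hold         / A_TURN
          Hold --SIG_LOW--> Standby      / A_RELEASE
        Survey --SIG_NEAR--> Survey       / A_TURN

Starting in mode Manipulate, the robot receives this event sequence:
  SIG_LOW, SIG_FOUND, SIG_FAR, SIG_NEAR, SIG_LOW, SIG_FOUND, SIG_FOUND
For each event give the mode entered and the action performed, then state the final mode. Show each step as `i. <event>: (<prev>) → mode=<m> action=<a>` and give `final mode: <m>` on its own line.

1. SIG_LOW: (Manipulate) → mode=Manipulate action=A_RELEASE
2. SIG_FOUND: (Manipulate) → mode=Retreat action=A_TURN
3. SIG_FAR: (Retreat) → mode=Retreat action=A_TURN
4. SIG_NEAR: (Retreat) → mode=Standby action=A_RELEASE
5. SIG_LOW: (Standby) → mode=Hold action=A_RELEASE
6. SIG_FOUND: (Hold) → mode=Survey action=A_TURN
7. SIG_FOUND: (Survey) → mode=Dock action=A_RELEASE

final mode: Dock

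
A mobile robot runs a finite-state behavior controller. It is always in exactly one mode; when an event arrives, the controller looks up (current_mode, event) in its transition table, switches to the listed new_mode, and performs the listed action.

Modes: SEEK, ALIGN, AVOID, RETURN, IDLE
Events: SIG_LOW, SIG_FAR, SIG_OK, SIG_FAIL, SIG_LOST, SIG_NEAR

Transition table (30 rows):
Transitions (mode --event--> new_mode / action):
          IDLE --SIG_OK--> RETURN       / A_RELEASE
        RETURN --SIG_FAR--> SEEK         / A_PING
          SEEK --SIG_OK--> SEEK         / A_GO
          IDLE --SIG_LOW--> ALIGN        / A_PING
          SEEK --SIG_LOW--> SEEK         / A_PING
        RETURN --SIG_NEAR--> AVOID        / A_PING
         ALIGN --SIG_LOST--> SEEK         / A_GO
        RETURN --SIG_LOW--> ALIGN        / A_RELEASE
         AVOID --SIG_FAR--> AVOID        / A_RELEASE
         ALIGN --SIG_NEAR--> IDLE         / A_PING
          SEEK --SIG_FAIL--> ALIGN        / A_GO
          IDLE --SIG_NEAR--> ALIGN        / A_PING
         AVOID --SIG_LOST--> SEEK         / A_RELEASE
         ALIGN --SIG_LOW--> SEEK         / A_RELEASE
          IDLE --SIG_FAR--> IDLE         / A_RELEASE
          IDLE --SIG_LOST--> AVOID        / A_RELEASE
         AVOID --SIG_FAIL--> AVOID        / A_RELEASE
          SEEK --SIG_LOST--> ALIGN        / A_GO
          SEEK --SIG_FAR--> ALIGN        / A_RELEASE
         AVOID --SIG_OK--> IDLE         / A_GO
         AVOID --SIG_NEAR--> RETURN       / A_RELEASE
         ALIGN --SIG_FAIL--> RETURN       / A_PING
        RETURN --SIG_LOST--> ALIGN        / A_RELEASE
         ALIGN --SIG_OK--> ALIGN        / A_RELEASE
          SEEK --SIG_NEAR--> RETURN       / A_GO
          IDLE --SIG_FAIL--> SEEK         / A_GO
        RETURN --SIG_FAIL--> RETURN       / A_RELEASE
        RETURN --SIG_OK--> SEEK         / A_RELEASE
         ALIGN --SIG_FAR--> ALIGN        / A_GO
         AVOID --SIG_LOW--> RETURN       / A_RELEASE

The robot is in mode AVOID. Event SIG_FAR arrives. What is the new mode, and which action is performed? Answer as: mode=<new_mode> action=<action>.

current mode = AVOID; filter table to that mode:
  (AVOID, SIG_FAR) → (AVOID, A_RELEASE)  ← event matches
  (AVOID, SIG_LOST) → (SEEK, A_RELEASE)
  (AVOID, SIG_FAIL) → (AVOID, A_RELEASE)
  (AVOID, SIG_OK) → (IDLE, A_GO)
  (AVOID, SIG_NEAR) → (RETURN, A_RELEASE)
  (AVOID, SIG_LOW) → (RETURN, A_RELEASE)
event = SIG_FAR selects (AVOID, A_RELEASE)

mode=AVOID action=A_RELEASE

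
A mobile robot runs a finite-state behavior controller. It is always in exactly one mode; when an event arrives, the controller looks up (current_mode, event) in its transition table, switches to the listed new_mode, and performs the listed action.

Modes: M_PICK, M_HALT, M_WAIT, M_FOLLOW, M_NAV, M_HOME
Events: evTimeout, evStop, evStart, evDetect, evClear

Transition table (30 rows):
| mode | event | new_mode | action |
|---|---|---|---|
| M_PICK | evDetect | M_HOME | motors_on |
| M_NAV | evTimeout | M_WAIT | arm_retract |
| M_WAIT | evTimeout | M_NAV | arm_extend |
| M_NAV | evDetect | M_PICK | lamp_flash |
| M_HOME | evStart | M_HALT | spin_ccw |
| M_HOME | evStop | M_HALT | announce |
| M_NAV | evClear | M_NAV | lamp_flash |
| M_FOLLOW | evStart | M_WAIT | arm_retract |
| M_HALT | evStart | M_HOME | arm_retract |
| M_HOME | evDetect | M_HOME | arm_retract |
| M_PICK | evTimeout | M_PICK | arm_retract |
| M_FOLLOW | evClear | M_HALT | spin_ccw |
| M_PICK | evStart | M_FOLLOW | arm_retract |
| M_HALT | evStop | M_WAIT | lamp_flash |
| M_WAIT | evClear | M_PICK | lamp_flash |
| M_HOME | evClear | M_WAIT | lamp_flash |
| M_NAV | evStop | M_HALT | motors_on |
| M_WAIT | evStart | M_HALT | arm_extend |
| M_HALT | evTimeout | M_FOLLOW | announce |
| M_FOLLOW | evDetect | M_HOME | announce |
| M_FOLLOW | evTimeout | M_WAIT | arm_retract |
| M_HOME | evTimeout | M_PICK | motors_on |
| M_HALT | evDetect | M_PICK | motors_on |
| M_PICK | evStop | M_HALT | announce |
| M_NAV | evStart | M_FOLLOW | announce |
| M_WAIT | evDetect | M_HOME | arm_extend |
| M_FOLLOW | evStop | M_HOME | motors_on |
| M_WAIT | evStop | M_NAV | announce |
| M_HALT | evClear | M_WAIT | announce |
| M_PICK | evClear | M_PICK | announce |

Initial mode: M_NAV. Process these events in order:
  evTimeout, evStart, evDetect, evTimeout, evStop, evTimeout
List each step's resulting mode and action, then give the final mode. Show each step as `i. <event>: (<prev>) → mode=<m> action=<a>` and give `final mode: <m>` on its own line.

final mode: M_FOLLOW

1. evTimeout: (M_NAV) → mode=M_WAIT action=arm_retract
2. evStart: (M_WAIT) → mode=M_HALT action=arm_extend
3. evDetect: (M_HALT) → mode=M_PICK action=motors_on
4. evTimeout: (M_PICK) → mode=M_PICK action=arm_retract
5. evStop: (M_PICK) → mode=M_HALT action=announce
6. evTimeout: (M_HALT) → mode=M_FOLLOW action=announce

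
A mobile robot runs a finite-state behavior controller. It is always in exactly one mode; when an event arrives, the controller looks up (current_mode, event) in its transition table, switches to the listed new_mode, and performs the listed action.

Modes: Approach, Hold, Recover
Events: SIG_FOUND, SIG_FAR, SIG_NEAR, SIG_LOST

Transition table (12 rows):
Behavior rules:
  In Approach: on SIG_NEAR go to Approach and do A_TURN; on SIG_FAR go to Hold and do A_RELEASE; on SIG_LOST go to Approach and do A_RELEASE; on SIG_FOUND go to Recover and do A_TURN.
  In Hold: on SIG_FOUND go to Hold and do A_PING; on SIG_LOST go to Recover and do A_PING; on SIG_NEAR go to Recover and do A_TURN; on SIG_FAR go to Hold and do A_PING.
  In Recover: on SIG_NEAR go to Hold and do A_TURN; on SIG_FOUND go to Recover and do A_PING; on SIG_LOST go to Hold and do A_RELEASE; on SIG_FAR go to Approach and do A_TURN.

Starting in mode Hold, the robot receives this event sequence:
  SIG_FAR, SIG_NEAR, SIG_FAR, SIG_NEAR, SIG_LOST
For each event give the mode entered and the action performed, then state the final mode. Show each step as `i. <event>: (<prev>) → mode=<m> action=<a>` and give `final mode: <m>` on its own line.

1. SIG_FAR: (Hold) → mode=Hold action=A_PING
2. SIG_NEAR: (Hold) → mode=Recover action=A_TURN
3. SIG_FAR: (Recover) → mode=Approach action=A_TURN
4. SIG_NEAR: (Approach) → mode=Approach action=A_TURN
5. SIG_LOST: (Approach) → mode=Approach action=A_RELEASE

final mode: Approach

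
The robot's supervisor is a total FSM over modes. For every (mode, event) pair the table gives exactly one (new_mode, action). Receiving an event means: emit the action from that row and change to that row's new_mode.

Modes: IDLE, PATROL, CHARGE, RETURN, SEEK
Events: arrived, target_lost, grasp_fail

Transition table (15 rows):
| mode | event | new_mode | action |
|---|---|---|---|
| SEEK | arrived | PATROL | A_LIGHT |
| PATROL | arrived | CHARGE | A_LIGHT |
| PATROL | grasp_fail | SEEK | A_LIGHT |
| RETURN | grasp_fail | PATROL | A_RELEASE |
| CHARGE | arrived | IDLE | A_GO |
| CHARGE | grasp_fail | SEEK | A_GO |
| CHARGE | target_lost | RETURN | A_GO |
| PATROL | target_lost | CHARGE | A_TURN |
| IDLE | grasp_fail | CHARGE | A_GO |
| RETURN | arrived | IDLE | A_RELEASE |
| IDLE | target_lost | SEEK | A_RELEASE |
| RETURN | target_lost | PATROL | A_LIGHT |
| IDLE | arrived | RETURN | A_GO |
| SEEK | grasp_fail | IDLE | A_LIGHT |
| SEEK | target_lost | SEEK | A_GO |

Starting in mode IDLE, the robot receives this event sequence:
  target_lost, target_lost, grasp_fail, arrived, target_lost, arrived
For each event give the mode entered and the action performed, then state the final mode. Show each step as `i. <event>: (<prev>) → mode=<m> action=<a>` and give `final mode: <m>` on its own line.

1. target_lost: (IDLE) → mode=SEEK action=A_RELEASE
2. target_lost: (SEEK) → mode=SEEK action=A_GO
3. grasp_fail: (SEEK) → mode=IDLE action=A_LIGHT
4. arrived: (IDLE) → mode=RETURN action=A_GO
5. target_lost: (RETURN) → mode=PATROL action=A_LIGHT
6. arrived: (PATROL) → mode=CHARGE action=A_LIGHT

final mode: CHARGE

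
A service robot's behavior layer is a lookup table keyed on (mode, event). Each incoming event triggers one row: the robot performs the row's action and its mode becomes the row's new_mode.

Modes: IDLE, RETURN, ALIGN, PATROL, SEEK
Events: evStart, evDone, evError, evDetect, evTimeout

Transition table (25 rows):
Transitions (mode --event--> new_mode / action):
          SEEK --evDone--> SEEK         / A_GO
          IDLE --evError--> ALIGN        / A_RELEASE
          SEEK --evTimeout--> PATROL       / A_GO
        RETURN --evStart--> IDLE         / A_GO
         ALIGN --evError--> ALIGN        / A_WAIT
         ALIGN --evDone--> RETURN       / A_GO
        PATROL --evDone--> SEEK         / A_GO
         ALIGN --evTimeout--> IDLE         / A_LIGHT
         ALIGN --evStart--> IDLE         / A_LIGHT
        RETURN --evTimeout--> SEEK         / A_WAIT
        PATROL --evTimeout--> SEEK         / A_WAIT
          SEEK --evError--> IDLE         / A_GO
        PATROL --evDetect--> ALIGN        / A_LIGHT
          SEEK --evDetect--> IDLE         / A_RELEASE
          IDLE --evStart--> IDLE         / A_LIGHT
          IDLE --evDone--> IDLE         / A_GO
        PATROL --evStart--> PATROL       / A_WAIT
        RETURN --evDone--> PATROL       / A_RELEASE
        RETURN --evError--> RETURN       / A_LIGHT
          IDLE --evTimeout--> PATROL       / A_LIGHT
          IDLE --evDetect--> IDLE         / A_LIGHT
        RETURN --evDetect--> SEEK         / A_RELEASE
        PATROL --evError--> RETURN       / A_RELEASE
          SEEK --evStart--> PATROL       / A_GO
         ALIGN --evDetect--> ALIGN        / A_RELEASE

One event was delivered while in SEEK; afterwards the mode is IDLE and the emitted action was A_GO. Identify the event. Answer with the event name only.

evError

try evStart: (SEEK, evStart) → (PATROL, A_GO)
try evDone: (SEEK, evDone) → (SEEK, A_GO)
try evError: (SEEK, evError) → (IDLE, A_GO)  ← matches
try evDetect: (SEEK, evDetect) → (IDLE, A_RELEASE)
try evTimeout: (SEEK, evTimeout) → (PATROL, A_GO)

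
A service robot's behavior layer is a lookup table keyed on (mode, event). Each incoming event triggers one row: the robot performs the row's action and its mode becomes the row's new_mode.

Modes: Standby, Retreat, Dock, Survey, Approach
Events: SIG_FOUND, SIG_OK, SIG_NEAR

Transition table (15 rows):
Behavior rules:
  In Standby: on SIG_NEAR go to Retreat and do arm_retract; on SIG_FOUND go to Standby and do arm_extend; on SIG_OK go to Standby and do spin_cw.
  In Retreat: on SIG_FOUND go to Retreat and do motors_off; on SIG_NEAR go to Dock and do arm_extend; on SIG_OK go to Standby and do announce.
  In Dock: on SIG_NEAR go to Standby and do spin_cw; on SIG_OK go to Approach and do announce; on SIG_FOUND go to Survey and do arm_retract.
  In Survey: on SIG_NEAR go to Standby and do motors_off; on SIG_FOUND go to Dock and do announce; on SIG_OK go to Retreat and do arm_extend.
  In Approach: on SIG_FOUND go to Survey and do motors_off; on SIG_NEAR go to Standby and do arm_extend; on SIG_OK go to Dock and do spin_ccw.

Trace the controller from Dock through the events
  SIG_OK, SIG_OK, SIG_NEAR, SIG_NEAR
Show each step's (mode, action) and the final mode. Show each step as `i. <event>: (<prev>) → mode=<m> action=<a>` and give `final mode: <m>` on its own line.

final mode: Retreat

1. SIG_OK: (Dock) → mode=Approach action=announce
2. SIG_OK: (Approach) → mode=Dock action=spin_ccw
3. SIG_NEAR: (Dock) → mode=Standby action=spin_cw
4. SIG_NEAR: (Standby) → mode=Retreat action=arm_retract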